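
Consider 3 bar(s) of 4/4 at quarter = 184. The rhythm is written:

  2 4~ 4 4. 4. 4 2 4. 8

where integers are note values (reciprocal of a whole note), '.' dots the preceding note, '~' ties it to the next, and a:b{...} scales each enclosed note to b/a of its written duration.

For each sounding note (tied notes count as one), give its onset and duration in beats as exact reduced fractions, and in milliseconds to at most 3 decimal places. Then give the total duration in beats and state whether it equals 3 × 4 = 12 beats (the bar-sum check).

1) 0.0ms=0b +652.174ms=2b
2) 652.174ms=2b +652.174ms=2b
3) 1304.348ms=4b +489.13ms=3/2b
4) 1793.478ms=11/2b +489.13ms=3/2b
5) 2282.609ms=7b +326.087ms=1b
6) 2608.696ms=8b +652.174ms=2b
7) 3260.87ms=10b +489.13ms=3/2b
8) 3750.0ms=23/2b +163.043ms=1/2b
Σ=12b of 12 (184bpm 4/4) — PASS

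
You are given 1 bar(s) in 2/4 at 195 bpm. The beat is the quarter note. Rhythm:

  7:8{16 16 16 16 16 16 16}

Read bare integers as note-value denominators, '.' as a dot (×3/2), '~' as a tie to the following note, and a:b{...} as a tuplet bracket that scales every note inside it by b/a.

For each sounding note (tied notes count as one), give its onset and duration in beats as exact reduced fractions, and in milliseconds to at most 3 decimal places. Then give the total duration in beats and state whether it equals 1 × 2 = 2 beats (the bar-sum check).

1) 0.0ms=0b +87.912ms=2/7b
2) 87.912ms=2/7b +87.912ms=2/7b
3) 175.824ms=4/7b +87.912ms=2/7b
4) 263.736ms=6/7b +87.912ms=2/7b
5) 351.648ms=8/7b +87.912ms=2/7b
6) 439.56ms=10/7b +87.912ms=2/7b
7) 527.473ms=12/7b +87.912ms=2/7b
Σ=2b of 2 (195bpm 2/4) — PASS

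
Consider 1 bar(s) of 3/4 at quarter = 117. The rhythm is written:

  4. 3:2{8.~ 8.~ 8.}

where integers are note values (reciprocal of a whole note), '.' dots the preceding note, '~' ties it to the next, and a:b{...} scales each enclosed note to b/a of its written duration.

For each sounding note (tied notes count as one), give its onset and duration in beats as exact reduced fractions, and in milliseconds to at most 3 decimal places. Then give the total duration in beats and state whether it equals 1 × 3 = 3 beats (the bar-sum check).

1) 0.0ms=0b +769.231ms=3/2b
2) 769.231ms=3/2b +769.231ms=3/2b
Σ=3b of 3 (117bpm 3/4) — PASS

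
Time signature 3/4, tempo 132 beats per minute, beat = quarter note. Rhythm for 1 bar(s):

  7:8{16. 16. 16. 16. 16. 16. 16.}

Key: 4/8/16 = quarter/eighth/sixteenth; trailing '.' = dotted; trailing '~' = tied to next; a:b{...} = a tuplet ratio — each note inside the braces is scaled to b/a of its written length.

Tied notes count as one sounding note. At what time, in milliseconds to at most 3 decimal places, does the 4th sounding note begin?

1. 0.0ms @ 0 + 194.805ms (3/7)
2. 194.805ms @ 3/7 + 194.805ms (3/7)
3. 389.61ms @ 6/7 + 194.805ms (3/7)
4. 584.416ms @ 9/7 + 194.805ms (3/7)
5. 779.221ms @ 12/7 + 194.805ms (3/7)
6. 974.026ms @ 15/7 + 194.805ms (3/7)
7. 1168.831ms @ 18/7 + 194.805ms (3/7)

note 4 onset = 9/7b = 584.416ms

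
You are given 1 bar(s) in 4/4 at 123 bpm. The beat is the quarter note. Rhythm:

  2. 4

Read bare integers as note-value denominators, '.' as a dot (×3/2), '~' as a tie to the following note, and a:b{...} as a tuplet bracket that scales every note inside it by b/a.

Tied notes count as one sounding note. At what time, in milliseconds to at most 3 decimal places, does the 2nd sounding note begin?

note 2 onset = 3b = 1463.415ms

1. 0.0ms @ 0 + 1463.415ms (3)
2. 1463.415ms @ 3 + 487.805ms (1)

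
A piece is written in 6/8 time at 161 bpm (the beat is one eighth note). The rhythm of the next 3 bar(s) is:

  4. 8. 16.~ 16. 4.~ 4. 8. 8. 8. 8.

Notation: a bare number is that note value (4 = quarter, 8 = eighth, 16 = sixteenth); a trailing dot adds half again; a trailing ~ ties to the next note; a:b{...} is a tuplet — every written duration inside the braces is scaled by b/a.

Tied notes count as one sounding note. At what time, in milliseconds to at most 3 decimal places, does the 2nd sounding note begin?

note 2 onset = 3b = 1118.012ms

1. 0.0ms @ 0 + 1118.012ms (3)
2. 1118.012ms @ 3 + 559.006ms (3/2)
3. 1677.019ms @ 9/2 + 559.006ms (3/2)
4. 2236.025ms @ 6 + 2236.025ms (6)
5. 4472.05ms @ 12 + 559.006ms (3/2)
6. 5031.056ms @ 27/2 + 559.006ms (3/2)
7. 5590.062ms @ 15 + 559.006ms (3/2)
8. 6149.068ms @ 33/2 + 559.006ms (3/2)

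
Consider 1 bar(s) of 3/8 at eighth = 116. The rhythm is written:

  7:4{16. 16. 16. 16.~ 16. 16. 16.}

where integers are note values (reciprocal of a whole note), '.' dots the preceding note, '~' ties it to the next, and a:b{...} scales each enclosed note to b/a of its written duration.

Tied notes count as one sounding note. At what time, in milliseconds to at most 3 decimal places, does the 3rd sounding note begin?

1. 0.0ms @ 0 + 221.675ms (3/7)
2. 221.675ms @ 3/7 + 221.675ms (3/7)
3. 443.35ms @ 6/7 + 221.675ms (3/7)
4. 665.025ms @ 9/7 + 443.35ms (6/7)
5. 1108.374ms @ 15/7 + 221.675ms (3/7)
6. 1330.049ms @ 18/7 + 221.675ms (3/7)

note 3 onset = 6/7b = 443.35ms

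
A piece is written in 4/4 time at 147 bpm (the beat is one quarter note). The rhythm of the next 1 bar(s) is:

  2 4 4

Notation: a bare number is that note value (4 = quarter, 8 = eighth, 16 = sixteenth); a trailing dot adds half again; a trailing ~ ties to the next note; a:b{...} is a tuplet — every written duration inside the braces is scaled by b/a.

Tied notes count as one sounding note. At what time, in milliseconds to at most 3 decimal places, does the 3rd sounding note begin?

note 3 onset = 3b = 1224.49ms

1. 0.0ms @ 0 + 816.327ms (2)
2. 816.327ms @ 2 + 408.163ms (1)
3. 1224.49ms @ 3 + 408.163ms (1)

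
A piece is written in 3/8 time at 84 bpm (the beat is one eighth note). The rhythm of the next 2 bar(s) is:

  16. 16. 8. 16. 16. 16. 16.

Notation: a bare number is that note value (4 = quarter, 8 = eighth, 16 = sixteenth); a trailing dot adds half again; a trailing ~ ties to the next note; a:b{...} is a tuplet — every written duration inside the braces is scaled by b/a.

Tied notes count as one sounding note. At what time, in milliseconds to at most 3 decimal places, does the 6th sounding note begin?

note 6 onset = 9/2b = 3214.286ms

1. 0.0ms @ 0 + 535.714ms (3/4)
2. 535.714ms @ 3/4 + 535.714ms (3/4)
3. 1071.429ms @ 3/2 + 1071.429ms (3/2)
4. 2142.857ms @ 3 + 535.714ms (3/4)
5. 2678.571ms @ 15/4 + 535.714ms (3/4)
6. 3214.286ms @ 9/2 + 535.714ms (3/4)
7. 3750.0ms @ 21/4 + 535.714ms (3/4)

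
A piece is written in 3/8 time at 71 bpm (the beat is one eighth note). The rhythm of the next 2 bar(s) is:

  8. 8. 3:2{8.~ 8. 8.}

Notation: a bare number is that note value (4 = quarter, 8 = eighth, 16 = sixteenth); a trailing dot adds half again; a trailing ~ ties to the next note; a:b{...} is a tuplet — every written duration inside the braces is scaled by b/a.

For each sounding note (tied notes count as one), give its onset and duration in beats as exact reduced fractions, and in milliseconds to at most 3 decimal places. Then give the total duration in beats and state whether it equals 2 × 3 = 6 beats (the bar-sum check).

1) 0.0ms=0b +1267.606ms=3/2b
2) 1267.606ms=3/2b +1267.606ms=3/2b
3) 2535.211ms=3b +1690.141ms=2b
4) 4225.352ms=5b +845.07ms=1b
Σ=6b of 6 (71bpm 3/8) — PASS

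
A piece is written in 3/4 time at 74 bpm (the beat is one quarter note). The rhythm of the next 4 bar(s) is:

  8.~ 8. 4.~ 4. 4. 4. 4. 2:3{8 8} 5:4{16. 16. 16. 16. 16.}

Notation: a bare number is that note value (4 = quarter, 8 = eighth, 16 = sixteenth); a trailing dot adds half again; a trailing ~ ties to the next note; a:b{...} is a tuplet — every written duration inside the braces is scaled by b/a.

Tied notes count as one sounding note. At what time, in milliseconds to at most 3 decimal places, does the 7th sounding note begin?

note 7 onset = 39/4b = 7905.405ms

1. 0.0ms @ 0 + 1216.216ms (3/2)
2. 1216.216ms @ 3/2 + 2432.432ms (3)
3. 3648.649ms @ 9/2 + 1216.216ms (3/2)
4. 4864.865ms @ 6 + 1216.216ms (3/2)
5. 6081.081ms @ 15/2 + 1216.216ms (3/2)
6. 7297.297ms @ 9 + 608.108ms (3/4)
7. 7905.405ms @ 39/4 + 608.108ms (3/4)
8. 8513.514ms @ 21/2 + 243.243ms (3/10)
9. 8756.757ms @ 54/5 + 243.243ms (3/10)
10. 9000.0ms @ 111/10 + 243.243ms (3/10)
11. 9243.243ms @ 57/5 + 243.243ms (3/10)
12. 9486.486ms @ 117/10 + 243.243ms (3/10)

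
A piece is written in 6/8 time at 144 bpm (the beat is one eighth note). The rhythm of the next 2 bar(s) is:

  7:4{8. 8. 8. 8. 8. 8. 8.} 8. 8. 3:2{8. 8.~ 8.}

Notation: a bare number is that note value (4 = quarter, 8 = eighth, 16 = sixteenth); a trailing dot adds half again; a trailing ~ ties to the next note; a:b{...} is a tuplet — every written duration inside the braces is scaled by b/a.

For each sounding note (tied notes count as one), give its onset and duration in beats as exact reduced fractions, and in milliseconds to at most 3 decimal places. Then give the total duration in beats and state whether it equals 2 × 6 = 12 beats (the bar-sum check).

1) 0.0ms=0b +357.143ms=6/7b
2) 357.143ms=6/7b +357.143ms=6/7b
3) 714.286ms=12/7b +357.143ms=6/7b
4) 1071.429ms=18/7b +357.143ms=6/7b
5) 1428.571ms=24/7b +357.143ms=6/7b
6) 1785.714ms=30/7b +357.143ms=6/7b
7) 2142.857ms=36/7b +357.143ms=6/7b
8) 2500.0ms=6b +625.0ms=3/2b
9) 3125.0ms=15/2b +625.0ms=3/2b
10) 3750.0ms=9b +416.667ms=1b
11) 4166.667ms=10b +833.333ms=2b
Σ=12b of 12 (144bpm 6/8) — PASS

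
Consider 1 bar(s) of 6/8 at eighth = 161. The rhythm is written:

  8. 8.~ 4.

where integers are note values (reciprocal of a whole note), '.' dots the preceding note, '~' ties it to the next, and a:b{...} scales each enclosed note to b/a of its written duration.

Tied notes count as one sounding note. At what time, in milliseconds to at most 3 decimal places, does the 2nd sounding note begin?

note 2 onset = 3/2b = 559.006ms

1. 0.0ms @ 0 + 559.006ms (3/2)
2. 559.006ms @ 3/2 + 1677.019ms (9/2)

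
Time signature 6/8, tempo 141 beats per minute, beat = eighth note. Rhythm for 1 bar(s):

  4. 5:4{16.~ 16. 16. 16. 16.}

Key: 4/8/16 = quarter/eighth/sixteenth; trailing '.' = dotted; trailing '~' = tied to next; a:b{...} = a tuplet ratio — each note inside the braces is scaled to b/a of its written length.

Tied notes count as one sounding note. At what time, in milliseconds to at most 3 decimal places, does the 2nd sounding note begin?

1. 0.0ms @ 0 + 1276.596ms (3)
2. 1276.596ms @ 3 + 510.638ms (6/5)
3. 1787.234ms @ 21/5 + 255.319ms (3/5)
4. 2042.553ms @ 24/5 + 255.319ms (3/5)
5. 2297.872ms @ 27/5 + 255.319ms (3/5)

note 2 onset = 3b = 1276.596ms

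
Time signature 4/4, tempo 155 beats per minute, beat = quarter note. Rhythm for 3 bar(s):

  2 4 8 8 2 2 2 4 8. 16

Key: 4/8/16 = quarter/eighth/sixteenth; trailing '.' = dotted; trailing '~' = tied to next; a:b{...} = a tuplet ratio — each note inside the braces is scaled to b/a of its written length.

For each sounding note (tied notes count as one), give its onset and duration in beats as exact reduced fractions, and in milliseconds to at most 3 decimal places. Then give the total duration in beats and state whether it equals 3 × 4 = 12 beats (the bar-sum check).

1) 0.0ms=0b +774.194ms=2b
2) 774.194ms=2b +387.097ms=1b
3) 1161.29ms=3b +193.548ms=1/2b
4) 1354.839ms=7/2b +193.548ms=1/2b
5) 1548.387ms=4b +774.194ms=2b
6) 2322.581ms=6b +774.194ms=2b
7) 3096.774ms=8b +774.194ms=2b
8) 3870.968ms=10b +387.097ms=1b
9) 4258.065ms=11b +290.323ms=3/4b
10) 4548.387ms=47/4b +96.774ms=1/4b
Σ=12b of 12 (155bpm 4/4) — PASS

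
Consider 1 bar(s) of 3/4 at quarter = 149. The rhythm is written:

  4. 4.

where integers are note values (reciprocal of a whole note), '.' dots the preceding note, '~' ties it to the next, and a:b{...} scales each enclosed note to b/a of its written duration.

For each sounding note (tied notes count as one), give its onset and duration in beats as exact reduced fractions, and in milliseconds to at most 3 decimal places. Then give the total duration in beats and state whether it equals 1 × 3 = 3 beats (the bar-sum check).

1) 0.0ms=0b +604.027ms=3/2b
2) 604.027ms=3/2b +604.027ms=3/2b
Σ=3b of 3 (149bpm 3/4) — PASS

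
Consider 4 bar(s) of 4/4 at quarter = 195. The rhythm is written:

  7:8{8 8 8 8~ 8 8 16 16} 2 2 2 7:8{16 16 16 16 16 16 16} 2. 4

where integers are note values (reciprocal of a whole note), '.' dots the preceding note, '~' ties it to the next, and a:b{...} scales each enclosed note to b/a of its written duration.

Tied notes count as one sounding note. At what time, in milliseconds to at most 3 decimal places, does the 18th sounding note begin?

1. 0.0ms @ 0 + 175.824ms (4/7)
2. 175.824ms @ 4/7 + 175.824ms (4/7)
3. 351.648ms @ 8/7 + 175.824ms (4/7)
4. 527.473ms @ 12/7 + 351.648ms (8/7)
5. 879.121ms @ 20/7 + 175.824ms (4/7)
6. 1054.945ms @ 24/7 + 87.912ms (2/7)
7. 1142.857ms @ 26/7 + 87.912ms (2/7)
8. 1230.769ms @ 4 + 615.385ms (2)
9. 1846.154ms @ 6 + 615.385ms (2)
10. 2461.538ms @ 8 + 615.385ms (2)
11. 3076.923ms @ 10 + 87.912ms (2/7)
12. 3164.835ms @ 72/7 + 87.912ms (2/7)
13. 3252.747ms @ 74/7 + 87.912ms (2/7)
14. 3340.659ms @ 76/7 + 87.912ms (2/7)
15. 3428.571ms @ 78/7 + 87.912ms (2/7)
16. 3516.484ms @ 80/7 + 87.912ms (2/7)
17. 3604.396ms @ 82/7 + 87.912ms (2/7)
18. 3692.308ms @ 12 + 923.077ms (3)
19. 4615.385ms @ 15 + 307.692ms (1)

note 18 onset = 12b = 3692.308ms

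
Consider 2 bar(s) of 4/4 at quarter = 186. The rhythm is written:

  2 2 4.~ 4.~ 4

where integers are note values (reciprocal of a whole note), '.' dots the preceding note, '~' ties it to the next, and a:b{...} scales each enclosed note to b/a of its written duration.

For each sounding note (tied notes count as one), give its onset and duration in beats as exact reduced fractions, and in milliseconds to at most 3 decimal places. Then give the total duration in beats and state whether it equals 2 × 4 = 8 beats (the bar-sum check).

1) 0.0ms=0b +645.161ms=2b
2) 645.161ms=2b +645.161ms=2b
3) 1290.323ms=4b +1290.323ms=4b
Σ=8b of 8 (186bpm 4/4) — PASS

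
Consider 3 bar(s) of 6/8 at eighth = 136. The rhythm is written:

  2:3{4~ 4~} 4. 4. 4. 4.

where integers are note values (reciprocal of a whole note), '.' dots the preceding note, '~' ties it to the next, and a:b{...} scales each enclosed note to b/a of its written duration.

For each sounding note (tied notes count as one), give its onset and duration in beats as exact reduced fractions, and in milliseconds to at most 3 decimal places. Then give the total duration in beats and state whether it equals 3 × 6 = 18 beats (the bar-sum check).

1) 0.0ms=0b +3970.588ms=9b
2) 3970.588ms=9b +1323.529ms=3b
3) 5294.118ms=12b +1323.529ms=3b
4) 6617.647ms=15b +1323.529ms=3b
Σ=18b of 18 (136bpm 6/8) — PASS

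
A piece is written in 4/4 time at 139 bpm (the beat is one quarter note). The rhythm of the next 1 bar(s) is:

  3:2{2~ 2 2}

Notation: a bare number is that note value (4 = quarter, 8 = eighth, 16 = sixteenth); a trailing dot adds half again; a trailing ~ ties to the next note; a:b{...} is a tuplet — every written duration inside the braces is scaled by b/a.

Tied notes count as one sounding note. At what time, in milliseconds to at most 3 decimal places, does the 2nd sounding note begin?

1. 0.0ms @ 0 + 1151.079ms (8/3)
2. 1151.079ms @ 8/3 + 575.54ms (4/3)

note 2 onset = 8/3b = 1151.079ms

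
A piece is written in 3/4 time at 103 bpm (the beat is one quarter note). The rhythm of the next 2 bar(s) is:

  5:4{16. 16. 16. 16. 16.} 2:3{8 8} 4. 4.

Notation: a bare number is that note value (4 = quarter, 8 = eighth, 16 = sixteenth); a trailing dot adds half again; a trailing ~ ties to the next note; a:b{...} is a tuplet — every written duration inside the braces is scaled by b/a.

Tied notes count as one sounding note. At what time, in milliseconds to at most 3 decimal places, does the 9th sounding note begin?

note 9 onset = 9/2b = 2621.359ms

1. 0.0ms @ 0 + 174.757ms (3/10)
2. 174.757ms @ 3/10 + 174.757ms (3/10)
3. 349.515ms @ 3/5 + 174.757ms (3/10)
4. 524.272ms @ 9/10 + 174.757ms (3/10)
5. 699.029ms @ 6/5 + 174.757ms (3/10)
6. 873.786ms @ 3/2 + 436.893ms (3/4)
7. 1310.68ms @ 9/4 + 436.893ms (3/4)
8. 1747.573ms @ 3 + 873.786ms (3/2)
9. 2621.359ms @ 9/2 + 873.786ms (3/2)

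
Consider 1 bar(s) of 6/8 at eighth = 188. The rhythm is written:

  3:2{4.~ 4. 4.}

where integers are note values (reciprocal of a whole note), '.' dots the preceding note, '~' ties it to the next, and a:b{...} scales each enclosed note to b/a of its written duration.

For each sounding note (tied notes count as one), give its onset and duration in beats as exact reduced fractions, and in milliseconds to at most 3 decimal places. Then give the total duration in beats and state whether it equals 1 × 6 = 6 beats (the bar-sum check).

1) 0.0ms=0b +1276.596ms=4b
2) 1276.596ms=4b +638.298ms=2b
Σ=6b of 6 (188bpm 6/8) — PASS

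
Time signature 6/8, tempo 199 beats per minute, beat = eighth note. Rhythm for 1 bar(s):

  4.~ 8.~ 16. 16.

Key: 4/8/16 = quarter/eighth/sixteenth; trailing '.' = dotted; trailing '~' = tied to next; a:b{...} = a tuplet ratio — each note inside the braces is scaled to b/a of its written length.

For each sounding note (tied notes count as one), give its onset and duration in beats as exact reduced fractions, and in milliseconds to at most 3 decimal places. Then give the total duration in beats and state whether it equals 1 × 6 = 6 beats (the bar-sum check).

1) 0.0ms=0b +1582.915ms=21/4b
2) 1582.915ms=21/4b +226.131ms=3/4b
Σ=6b of 6 (199bpm 6/8) — PASS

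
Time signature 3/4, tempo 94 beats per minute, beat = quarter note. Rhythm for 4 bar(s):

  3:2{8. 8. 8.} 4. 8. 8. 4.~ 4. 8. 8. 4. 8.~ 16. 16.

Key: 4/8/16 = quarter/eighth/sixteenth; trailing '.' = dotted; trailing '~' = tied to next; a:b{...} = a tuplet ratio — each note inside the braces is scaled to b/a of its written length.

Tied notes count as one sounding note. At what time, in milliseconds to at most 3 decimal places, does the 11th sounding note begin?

1. 0.0ms @ 0 + 319.149ms (1/2)
2. 319.149ms @ 1/2 + 319.149ms (1/2)
3. 638.298ms @ 1 + 319.149ms (1/2)
4. 957.447ms @ 3/2 + 957.447ms (3/2)
5. 1914.894ms @ 3 + 478.723ms (3/4)
6. 2393.617ms @ 15/4 + 478.723ms (3/4)
7. 2872.34ms @ 9/2 + 1914.894ms (3)
8. 4787.234ms @ 15/2 + 478.723ms (3/4)
9. 5265.957ms @ 33/4 + 478.723ms (3/4)
10. 5744.681ms @ 9 + 957.447ms (3/2)
11. 6702.128ms @ 21/2 + 718.085ms (9/8)
12. 7420.213ms @ 93/8 + 239.362ms (3/8)

note 11 onset = 21/2b = 6702.128ms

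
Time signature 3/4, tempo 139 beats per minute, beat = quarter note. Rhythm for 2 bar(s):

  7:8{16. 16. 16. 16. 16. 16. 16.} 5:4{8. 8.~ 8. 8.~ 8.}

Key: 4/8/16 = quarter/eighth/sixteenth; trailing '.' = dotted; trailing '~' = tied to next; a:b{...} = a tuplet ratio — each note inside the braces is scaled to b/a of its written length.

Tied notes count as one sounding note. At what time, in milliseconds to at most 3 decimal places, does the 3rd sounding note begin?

note 3 onset = 6/7b = 369.99ms

1. 0.0ms @ 0 + 184.995ms (3/7)
2. 184.995ms @ 3/7 + 184.995ms (3/7)
3. 369.99ms @ 6/7 + 184.995ms (3/7)
4. 554.985ms @ 9/7 + 184.995ms (3/7)
5. 739.979ms @ 12/7 + 184.995ms (3/7)
6. 924.974ms @ 15/7 + 184.995ms (3/7)
7. 1109.969ms @ 18/7 + 184.995ms (3/7)
8. 1294.964ms @ 3 + 258.993ms (3/5)
9. 1553.957ms @ 18/5 + 517.986ms (6/5)
10. 2071.942ms @ 24/5 + 517.986ms (6/5)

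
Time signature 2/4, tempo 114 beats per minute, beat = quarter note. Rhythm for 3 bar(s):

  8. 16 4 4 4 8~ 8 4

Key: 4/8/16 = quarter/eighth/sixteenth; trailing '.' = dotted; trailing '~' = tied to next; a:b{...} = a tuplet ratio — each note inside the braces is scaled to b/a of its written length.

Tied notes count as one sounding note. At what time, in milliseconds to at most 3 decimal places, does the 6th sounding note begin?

1. 0.0ms @ 0 + 394.737ms (3/4)
2. 394.737ms @ 3/4 + 131.579ms (1/4)
3. 526.316ms @ 1 + 526.316ms (1)
4. 1052.632ms @ 2 + 526.316ms (1)
5. 1578.947ms @ 3 + 526.316ms (1)
6. 2105.263ms @ 4 + 526.316ms (1)
7. 2631.579ms @ 5 + 526.316ms (1)

note 6 onset = 4b = 2105.263ms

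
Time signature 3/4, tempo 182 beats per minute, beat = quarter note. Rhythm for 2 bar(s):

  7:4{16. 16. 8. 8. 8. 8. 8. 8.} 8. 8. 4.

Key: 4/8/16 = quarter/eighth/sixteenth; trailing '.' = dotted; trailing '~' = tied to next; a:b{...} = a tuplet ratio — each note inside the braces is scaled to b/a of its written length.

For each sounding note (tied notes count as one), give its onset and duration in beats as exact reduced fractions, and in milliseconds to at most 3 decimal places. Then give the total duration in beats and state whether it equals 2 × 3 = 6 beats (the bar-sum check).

1) 0.0ms=0b +70.644ms=3/14b
2) 70.644ms=3/14b +70.644ms=3/14b
3) 141.287ms=3/7b +141.287ms=3/7b
4) 282.575ms=6/7b +141.287ms=3/7b
5) 423.862ms=9/7b +141.287ms=3/7b
6) 565.149ms=12/7b +141.287ms=3/7b
7) 706.436ms=15/7b +141.287ms=3/7b
8) 847.724ms=18/7b +141.287ms=3/7b
9) 989.011ms=3b +247.253ms=3/4b
10) 1236.264ms=15/4b +247.253ms=3/4b
11) 1483.516ms=9/2b +494.505ms=3/2b
Σ=6b of 6 (182bpm 3/4) — PASS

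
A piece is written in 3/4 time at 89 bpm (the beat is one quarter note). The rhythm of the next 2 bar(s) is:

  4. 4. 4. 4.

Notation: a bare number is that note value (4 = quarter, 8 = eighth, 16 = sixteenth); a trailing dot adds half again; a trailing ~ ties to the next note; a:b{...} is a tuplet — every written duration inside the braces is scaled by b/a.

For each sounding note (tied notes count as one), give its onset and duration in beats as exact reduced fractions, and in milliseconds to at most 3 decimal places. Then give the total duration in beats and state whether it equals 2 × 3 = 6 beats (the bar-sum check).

1) 0.0ms=0b +1011.236ms=3/2b
2) 1011.236ms=3/2b +1011.236ms=3/2b
3) 2022.472ms=3b +1011.236ms=3/2b
4) 3033.708ms=9/2b +1011.236ms=3/2b
Σ=6b of 6 (89bpm 3/4) — PASS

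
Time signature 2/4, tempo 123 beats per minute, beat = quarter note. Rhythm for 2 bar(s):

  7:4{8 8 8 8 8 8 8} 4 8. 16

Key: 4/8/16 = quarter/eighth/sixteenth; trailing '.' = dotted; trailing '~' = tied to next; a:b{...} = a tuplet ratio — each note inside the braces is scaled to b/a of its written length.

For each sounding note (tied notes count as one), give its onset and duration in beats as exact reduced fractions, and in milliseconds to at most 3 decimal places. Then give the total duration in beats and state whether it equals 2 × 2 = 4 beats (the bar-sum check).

1) 0.0ms=0b +139.373ms=2/7b
2) 139.373ms=2/7b +139.373ms=2/7b
3) 278.746ms=4/7b +139.373ms=2/7b
4) 418.118ms=6/7b +139.373ms=2/7b
5) 557.491ms=8/7b +139.373ms=2/7b
6) 696.864ms=10/7b +139.373ms=2/7b
7) 836.237ms=12/7b +139.373ms=2/7b
8) 975.61ms=2b +487.805ms=1b
9) 1463.415ms=3b +365.854ms=3/4b
10) 1829.268ms=15/4b +121.951ms=1/4b
Σ=4b of 4 (123bpm 2/4) — PASS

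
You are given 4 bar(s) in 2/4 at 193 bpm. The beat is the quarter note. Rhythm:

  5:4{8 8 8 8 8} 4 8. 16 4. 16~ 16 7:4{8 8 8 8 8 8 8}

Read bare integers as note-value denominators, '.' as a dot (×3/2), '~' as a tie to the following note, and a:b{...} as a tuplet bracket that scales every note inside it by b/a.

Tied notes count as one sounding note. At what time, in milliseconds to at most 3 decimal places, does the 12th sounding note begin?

note 12 onset = 44/7b = 1954.108ms

1. 0.0ms @ 0 + 124.352ms (2/5)
2. 124.352ms @ 2/5 + 124.352ms (2/5)
3. 248.705ms @ 4/5 + 124.352ms (2/5)
4. 373.057ms @ 6/5 + 124.352ms (2/5)
5. 497.409ms @ 8/5 + 124.352ms (2/5)
6. 621.762ms @ 2 + 310.881ms (1)
7. 932.642ms @ 3 + 233.161ms (3/4)
8. 1165.803ms @ 15/4 + 77.72ms (1/4)
9. 1243.523ms @ 4 + 466.321ms (3/2)
10. 1709.845ms @ 11/2 + 155.44ms (1/2)
11. 1865.285ms @ 6 + 88.823ms (2/7)
12. 1954.108ms @ 44/7 + 88.823ms (2/7)
13. 2042.931ms @ 46/7 + 88.823ms (2/7)
14. 2131.754ms @ 48/7 + 88.823ms (2/7)
15. 2220.577ms @ 50/7 + 88.823ms (2/7)
16. 2309.4ms @ 52/7 + 88.823ms (2/7)
17. 2398.224ms @ 54/7 + 88.823ms (2/7)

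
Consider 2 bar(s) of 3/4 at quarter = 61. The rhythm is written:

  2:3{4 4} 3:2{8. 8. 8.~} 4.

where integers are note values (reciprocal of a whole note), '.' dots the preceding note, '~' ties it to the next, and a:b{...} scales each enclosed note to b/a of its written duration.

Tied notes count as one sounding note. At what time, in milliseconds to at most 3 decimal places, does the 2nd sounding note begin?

note 2 onset = 3/2b = 1475.41ms

1. 0.0ms @ 0 + 1475.41ms (3/2)
2. 1475.41ms @ 3/2 + 1475.41ms (3/2)
3. 2950.82ms @ 3 + 491.803ms (1/2)
4. 3442.623ms @ 7/2 + 491.803ms (1/2)
5. 3934.426ms @ 4 + 1967.213ms (2)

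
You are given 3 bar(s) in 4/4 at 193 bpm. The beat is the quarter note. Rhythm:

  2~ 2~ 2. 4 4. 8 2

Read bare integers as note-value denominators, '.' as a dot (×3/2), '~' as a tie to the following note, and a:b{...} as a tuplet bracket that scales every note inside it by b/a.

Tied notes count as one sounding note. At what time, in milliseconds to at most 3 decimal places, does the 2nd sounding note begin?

1. 0.0ms @ 0 + 2176.166ms (7)
2. 2176.166ms @ 7 + 310.881ms (1)
3. 2487.047ms @ 8 + 466.321ms (3/2)
4. 2953.368ms @ 19/2 + 155.44ms (1/2)
5. 3108.808ms @ 10 + 621.762ms (2)

note 2 onset = 7b = 2176.166ms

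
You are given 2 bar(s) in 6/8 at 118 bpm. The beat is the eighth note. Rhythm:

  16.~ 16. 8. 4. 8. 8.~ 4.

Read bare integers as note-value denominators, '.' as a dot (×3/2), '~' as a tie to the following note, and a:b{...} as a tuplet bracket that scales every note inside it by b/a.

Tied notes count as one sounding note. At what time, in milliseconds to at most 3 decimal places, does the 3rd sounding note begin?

1. 0.0ms @ 0 + 762.712ms (3/2)
2. 762.712ms @ 3/2 + 762.712ms (3/2)
3. 1525.424ms @ 3 + 1525.424ms (3)
4. 3050.847ms @ 6 + 762.712ms (3/2)
5. 3813.559ms @ 15/2 + 2288.136ms (9/2)

note 3 onset = 3b = 1525.424ms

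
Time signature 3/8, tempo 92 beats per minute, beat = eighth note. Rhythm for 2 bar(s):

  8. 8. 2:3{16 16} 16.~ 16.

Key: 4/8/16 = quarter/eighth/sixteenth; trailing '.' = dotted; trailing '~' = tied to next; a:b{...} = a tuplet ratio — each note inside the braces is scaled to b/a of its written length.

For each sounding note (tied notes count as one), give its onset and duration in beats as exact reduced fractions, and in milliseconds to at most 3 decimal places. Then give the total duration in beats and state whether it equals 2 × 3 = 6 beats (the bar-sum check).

1) 0.0ms=0b +978.261ms=3/2b
2) 978.261ms=3/2b +978.261ms=3/2b
3) 1956.522ms=3b +489.13ms=3/4b
4) 2445.652ms=15/4b +489.13ms=3/4b
5) 2934.783ms=9/2b +978.261ms=3/2b
Σ=6b of 6 (92bpm 3/8) — PASS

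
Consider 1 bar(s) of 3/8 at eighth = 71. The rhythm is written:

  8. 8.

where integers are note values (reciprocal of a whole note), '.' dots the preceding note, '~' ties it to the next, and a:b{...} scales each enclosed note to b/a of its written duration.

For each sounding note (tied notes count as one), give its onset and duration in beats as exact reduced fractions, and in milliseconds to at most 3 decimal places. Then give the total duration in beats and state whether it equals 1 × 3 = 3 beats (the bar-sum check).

1) 0.0ms=0b +1267.606ms=3/2b
2) 1267.606ms=3/2b +1267.606ms=3/2b
Σ=3b of 3 (71bpm 3/8) — PASS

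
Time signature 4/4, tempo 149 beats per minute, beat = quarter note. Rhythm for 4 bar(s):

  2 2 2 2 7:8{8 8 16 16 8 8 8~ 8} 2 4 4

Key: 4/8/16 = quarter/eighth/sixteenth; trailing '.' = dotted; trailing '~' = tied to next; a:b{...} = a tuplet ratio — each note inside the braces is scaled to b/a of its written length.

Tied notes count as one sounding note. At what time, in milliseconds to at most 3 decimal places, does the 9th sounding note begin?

1. 0.0ms @ 0 + 805.369ms (2)
2. 805.369ms @ 2 + 805.369ms (2)
3. 1610.738ms @ 4 + 805.369ms (2)
4. 2416.107ms @ 6 + 805.369ms (2)
5. 3221.477ms @ 8 + 230.105ms (4/7)
6. 3451.582ms @ 60/7 + 230.105ms (4/7)
7. 3681.687ms @ 64/7 + 115.053ms (2/7)
8. 3796.74ms @ 66/7 + 115.053ms (2/7)
9. 3911.793ms @ 68/7 + 230.105ms (4/7)
10. 4141.898ms @ 72/7 + 230.105ms (4/7)
11. 4372.004ms @ 76/7 + 460.211ms (8/7)
12. 4832.215ms @ 12 + 805.369ms (2)
13. 5637.584ms @ 14 + 402.685ms (1)
14. 6040.268ms @ 15 + 402.685ms (1)

note 9 onset = 68/7b = 3911.793ms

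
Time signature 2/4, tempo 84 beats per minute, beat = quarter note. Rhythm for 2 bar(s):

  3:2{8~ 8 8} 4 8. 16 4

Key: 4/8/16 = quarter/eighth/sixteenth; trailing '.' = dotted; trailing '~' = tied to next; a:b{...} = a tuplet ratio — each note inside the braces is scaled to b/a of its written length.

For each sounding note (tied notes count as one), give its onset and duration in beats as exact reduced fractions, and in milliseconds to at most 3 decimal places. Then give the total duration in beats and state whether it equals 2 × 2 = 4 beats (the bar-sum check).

1) 0.0ms=0b +476.19ms=2/3b
2) 476.19ms=2/3b +238.095ms=1/3b
3) 714.286ms=1b +714.286ms=1b
4) 1428.571ms=2b +535.714ms=3/4b
5) 1964.286ms=11/4b +178.571ms=1/4b
6) 2142.857ms=3b +714.286ms=1b
Σ=4b of 4 (84bpm 2/4) — PASS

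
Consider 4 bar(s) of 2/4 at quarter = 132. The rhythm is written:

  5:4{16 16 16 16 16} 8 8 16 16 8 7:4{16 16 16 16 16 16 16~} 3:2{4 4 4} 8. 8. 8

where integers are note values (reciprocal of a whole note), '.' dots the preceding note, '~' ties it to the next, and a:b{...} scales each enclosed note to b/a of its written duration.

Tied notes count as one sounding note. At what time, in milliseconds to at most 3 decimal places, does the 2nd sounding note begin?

note 2 onset = 1/5b = 90.909ms

1. 0.0ms @ 0 + 90.909ms (1/5)
2. 90.909ms @ 1/5 + 90.909ms (1/5)
3. 181.818ms @ 2/5 + 90.909ms (1/5)
4. 272.727ms @ 3/5 + 90.909ms (1/5)
5. 363.636ms @ 4/5 + 90.909ms (1/5)
6. 454.545ms @ 1 + 227.273ms (1/2)
7. 681.818ms @ 3/2 + 227.273ms (1/2)
8. 909.091ms @ 2 + 113.636ms (1/4)
9. 1022.727ms @ 9/4 + 113.636ms (1/4)
10. 1136.364ms @ 5/2 + 227.273ms (1/2)
11. 1363.636ms @ 3 + 64.935ms (1/7)
12. 1428.571ms @ 22/7 + 64.935ms (1/7)
13. 1493.506ms @ 23/7 + 64.935ms (1/7)
14. 1558.442ms @ 24/7 + 64.935ms (1/7)
15. 1623.377ms @ 25/7 + 64.935ms (1/7)
16. 1688.312ms @ 26/7 + 64.935ms (1/7)
17. 1753.247ms @ 27/7 + 367.965ms (17/21)
18. 2121.212ms @ 14/3 + 303.03ms (2/3)
19. 2424.242ms @ 16/3 + 303.03ms (2/3)
20. 2727.273ms @ 6 + 340.909ms (3/4)
21. 3068.182ms @ 27/4 + 340.909ms (3/4)
22. 3409.091ms @ 15/2 + 227.273ms (1/2)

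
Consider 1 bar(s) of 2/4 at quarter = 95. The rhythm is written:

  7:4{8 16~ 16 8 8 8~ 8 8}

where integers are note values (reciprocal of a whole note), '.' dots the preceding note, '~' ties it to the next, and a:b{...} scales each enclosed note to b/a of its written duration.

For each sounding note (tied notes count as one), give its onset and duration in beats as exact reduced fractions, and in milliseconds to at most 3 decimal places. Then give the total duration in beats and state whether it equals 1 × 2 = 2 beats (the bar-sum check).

1) 0.0ms=0b +180.451ms=2/7b
2) 180.451ms=2/7b +180.451ms=2/7b
3) 360.902ms=4/7b +180.451ms=2/7b
4) 541.353ms=6/7b +180.451ms=2/7b
5) 721.805ms=8/7b +360.902ms=4/7b
6) 1082.707ms=12/7b +180.451ms=2/7b
Σ=2b of 2 (95bpm 2/4) — PASS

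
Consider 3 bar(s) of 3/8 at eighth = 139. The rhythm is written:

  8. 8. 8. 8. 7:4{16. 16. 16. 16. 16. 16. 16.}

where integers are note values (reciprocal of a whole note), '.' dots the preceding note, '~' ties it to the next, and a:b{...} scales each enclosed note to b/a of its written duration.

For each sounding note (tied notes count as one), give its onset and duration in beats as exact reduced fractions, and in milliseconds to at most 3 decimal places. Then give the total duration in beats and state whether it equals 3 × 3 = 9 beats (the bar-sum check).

1) 0.0ms=0b +647.482ms=3/2b
2) 647.482ms=3/2b +647.482ms=3/2b
3) 1294.964ms=3b +647.482ms=3/2b
4) 1942.446ms=9/2b +647.482ms=3/2b
5) 2589.928ms=6b +184.995ms=3/7b
6) 2774.923ms=45/7b +184.995ms=3/7b
7) 2959.918ms=48/7b +184.995ms=3/7b
8) 3144.913ms=51/7b +184.995ms=3/7b
9) 3329.908ms=54/7b +184.995ms=3/7b
10) 3514.902ms=57/7b +184.995ms=3/7b
11) 3699.897ms=60/7b +184.995ms=3/7b
Σ=9b of 9 (139bpm 3/8) — PASS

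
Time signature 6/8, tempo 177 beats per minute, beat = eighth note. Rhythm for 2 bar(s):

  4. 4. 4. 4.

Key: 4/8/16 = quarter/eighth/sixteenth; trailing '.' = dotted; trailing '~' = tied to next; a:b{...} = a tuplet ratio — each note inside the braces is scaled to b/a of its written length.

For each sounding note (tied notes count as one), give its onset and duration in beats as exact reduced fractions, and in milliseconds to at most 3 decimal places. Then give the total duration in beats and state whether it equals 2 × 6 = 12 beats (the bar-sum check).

1) 0.0ms=0b +1016.949ms=3b
2) 1016.949ms=3b +1016.949ms=3b
3) 2033.898ms=6b +1016.949ms=3b
4) 3050.847ms=9b +1016.949ms=3b
Σ=12b of 12 (177bpm 6/8) — PASS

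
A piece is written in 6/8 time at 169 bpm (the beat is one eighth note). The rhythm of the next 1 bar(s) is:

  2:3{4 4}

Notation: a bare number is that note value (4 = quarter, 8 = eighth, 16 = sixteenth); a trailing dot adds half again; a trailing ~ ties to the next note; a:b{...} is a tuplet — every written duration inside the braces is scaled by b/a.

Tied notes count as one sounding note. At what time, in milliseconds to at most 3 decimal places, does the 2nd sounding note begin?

1. 0.0ms @ 0 + 1065.089ms (3)
2. 1065.089ms @ 3 + 1065.089ms (3)

note 2 onset = 3b = 1065.089ms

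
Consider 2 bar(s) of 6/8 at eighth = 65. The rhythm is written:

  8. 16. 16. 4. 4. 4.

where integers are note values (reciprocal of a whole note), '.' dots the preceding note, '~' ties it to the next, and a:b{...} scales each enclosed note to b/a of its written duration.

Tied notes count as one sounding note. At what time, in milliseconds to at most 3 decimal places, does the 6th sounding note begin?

1. 0.0ms @ 0 + 1384.615ms (3/2)
2. 1384.615ms @ 3/2 + 692.308ms (3/4)
3. 2076.923ms @ 9/4 + 692.308ms (3/4)
4. 2769.231ms @ 3 + 2769.231ms (3)
5. 5538.462ms @ 6 + 2769.231ms (3)
6. 8307.692ms @ 9 + 2769.231ms (3)

note 6 onset = 9b = 8307.692ms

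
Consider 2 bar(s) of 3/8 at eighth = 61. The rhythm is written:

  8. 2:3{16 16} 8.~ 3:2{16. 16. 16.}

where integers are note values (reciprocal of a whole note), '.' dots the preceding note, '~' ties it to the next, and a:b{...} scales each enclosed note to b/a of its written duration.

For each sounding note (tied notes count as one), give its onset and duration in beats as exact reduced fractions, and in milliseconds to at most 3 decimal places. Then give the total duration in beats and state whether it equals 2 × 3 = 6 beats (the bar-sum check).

1) 0.0ms=0b +1475.41ms=3/2b
2) 1475.41ms=3/2b +737.705ms=3/4b
3) 2213.115ms=9/4b +737.705ms=3/4b
4) 2950.82ms=3b +1967.213ms=2b
5) 4918.033ms=5b +491.803ms=1/2b
6) 5409.836ms=11/2b +491.803ms=1/2b
Σ=6b of 6 (61bpm 3/8) — PASS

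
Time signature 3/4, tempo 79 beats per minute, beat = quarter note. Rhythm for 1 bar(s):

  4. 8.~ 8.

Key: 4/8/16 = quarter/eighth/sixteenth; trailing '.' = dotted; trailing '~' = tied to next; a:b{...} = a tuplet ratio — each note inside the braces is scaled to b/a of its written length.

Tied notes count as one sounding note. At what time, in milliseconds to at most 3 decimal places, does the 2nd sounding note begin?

1. 0.0ms @ 0 + 1139.241ms (3/2)
2. 1139.241ms @ 3/2 + 1139.241ms (3/2)

note 2 onset = 3/2b = 1139.241ms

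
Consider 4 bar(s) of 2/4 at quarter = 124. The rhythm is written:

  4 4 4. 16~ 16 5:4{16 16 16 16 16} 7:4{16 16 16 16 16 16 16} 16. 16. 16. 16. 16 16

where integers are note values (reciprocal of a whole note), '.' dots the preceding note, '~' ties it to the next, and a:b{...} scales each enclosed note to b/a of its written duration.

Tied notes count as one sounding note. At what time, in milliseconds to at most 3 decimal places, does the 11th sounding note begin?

note 11 onset = 36/7b = 2488.479ms

1. 0.0ms @ 0 + 483.871ms (1)
2. 483.871ms @ 1 + 483.871ms (1)
3. 967.742ms @ 2 + 725.806ms (3/2)
4. 1693.548ms @ 7/2 + 241.935ms (1/2)
5. 1935.484ms @ 4 + 96.774ms (1/5)
6. 2032.258ms @ 21/5 + 96.774ms (1/5)
7. 2129.032ms @ 22/5 + 96.774ms (1/5)
8. 2225.806ms @ 23/5 + 96.774ms (1/5)
9. 2322.581ms @ 24/5 + 96.774ms (1/5)
10. 2419.355ms @ 5 + 69.124ms (1/7)
11. 2488.479ms @ 36/7 + 69.124ms (1/7)
12. 2557.604ms @ 37/7 + 69.124ms (1/7)
13. 2626.728ms @ 38/7 + 69.124ms (1/7)
14. 2695.853ms @ 39/7 + 69.124ms (1/7)
15. 2764.977ms @ 40/7 + 69.124ms (1/7)
16. 2834.101ms @ 41/7 + 69.124ms (1/7)
17. 2903.226ms @ 6 + 181.452ms (3/8)
18. 3084.677ms @ 51/8 + 181.452ms (3/8)
19. 3266.129ms @ 27/4 + 181.452ms (3/8)
20. 3447.581ms @ 57/8 + 181.452ms (3/8)
21. 3629.032ms @ 15/2 + 120.968ms (1/4)
22. 3750.0ms @ 31/4 + 120.968ms (1/4)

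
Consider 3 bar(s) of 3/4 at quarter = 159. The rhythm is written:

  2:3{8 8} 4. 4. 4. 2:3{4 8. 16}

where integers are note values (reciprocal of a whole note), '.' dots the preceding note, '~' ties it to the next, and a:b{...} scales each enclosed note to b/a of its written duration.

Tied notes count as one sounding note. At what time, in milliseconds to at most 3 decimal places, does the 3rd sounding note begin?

1. 0.0ms @ 0 + 283.019ms (3/4)
2. 283.019ms @ 3/4 + 283.019ms (3/4)
3. 566.038ms @ 3/2 + 566.038ms (3/2)
4. 1132.075ms @ 3 + 566.038ms (3/2)
5. 1698.113ms @ 9/2 + 566.038ms (3/2)
6. 2264.151ms @ 6 + 566.038ms (3/2)
7. 2830.189ms @ 15/2 + 424.528ms (9/8)
8. 3254.717ms @ 69/8 + 141.509ms (3/8)

note 3 onset = 3/2b = 566.038ms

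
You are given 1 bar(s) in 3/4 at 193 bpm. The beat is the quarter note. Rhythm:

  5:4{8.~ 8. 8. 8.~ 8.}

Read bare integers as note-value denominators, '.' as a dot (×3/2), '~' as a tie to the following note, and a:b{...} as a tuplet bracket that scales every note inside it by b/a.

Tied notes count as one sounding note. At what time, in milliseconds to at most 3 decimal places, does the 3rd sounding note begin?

note 3 onset = 9/5b = 559.585ms

1. 0.0ms @ 0 + 373.057ms (6/5)
2. 373.057ms @ 6/5 + 186.528ms (3/5)
3. 559.585ms @ 9/5 + 373.057ms (6/5)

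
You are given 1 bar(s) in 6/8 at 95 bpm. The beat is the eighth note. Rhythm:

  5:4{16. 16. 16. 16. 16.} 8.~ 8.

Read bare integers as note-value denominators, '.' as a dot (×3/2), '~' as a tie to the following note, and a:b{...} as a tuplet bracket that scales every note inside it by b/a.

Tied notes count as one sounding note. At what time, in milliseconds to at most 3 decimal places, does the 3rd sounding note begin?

1. 0.0ms @ 0 + 378.947ms (3/5)
2. 378.947ms @ 3/5 + 378.947ms (3/5)
3. 757.895ms @ 6/5 + 378.947ms (3/5)
4. 1136.842ms @ 9/5 + 378.947ms (3/5)
5. 1515.789ms @ 12/5 + 378.947ms (3/5)
6. 1894.737ms @ 3 + 1894.737ms (3)

note 3 onset = 6/5b = 757.895ms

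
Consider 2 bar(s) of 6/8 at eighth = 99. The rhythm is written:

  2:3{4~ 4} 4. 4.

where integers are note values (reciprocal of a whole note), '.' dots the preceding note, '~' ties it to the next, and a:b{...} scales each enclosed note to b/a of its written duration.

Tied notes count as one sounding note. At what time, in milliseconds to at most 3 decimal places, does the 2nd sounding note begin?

1. 0.0ms @ 0 + 3636.364ms (6)
2. 3636.364ms @ 6 + 1818.182ms (3)
3. 5454.545ms @ 9 + 1818.182ms (3)

note 2 onset = 6b = 3636.364ms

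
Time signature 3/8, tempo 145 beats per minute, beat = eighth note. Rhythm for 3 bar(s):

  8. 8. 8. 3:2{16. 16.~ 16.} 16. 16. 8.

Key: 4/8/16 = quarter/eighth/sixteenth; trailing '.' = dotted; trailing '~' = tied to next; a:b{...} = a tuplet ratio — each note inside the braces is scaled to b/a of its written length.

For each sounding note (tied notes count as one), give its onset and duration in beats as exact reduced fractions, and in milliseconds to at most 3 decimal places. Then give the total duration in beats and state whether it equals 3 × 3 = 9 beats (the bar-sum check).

1) 0.0ms=0b +620.69ms=3/2b
2) 620.69ms=3/2b +620.69ms=3/2b
3) 1241.379ms=3b +620.69ms=3/2b
4) 1862.069ms=9/2b +206.897ms=1/2b
5) 2068.966ms=5b +413.793ms=1b
6) 2482.759ms=6b +310.345ms=3/4b
7) 2793.103ms=27/4b +310.345ms=3/4b
8) 3103.448ms=15/2b +620.69ms=3/2b
Σ=9b of 9 (145bpm 3/8) — PASS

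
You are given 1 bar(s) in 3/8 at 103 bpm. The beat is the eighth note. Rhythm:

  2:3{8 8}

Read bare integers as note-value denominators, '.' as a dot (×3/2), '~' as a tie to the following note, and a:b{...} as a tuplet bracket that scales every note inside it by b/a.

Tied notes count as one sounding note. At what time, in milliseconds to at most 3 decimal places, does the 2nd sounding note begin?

1. 0.0ms @ 0 + 873.786ms (3/2)
2. 873.786ms @ 3/2 + 873.786ms (3/2)

note 2 onset = 3/2b = 873.786ms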